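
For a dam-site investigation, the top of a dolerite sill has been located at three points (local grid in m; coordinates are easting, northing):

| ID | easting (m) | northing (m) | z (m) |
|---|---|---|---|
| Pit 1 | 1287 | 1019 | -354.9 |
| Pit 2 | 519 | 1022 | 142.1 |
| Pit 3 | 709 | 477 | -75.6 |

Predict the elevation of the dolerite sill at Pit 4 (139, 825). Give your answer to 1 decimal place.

353.5 m

Let the plane be z = a·easting + b·northing + c.
Pit 2−Pit 1: −768a + 3b = 497;  Pit 3−Pit 1: −578a − 542b = 279.3.
Solving gives a = −0.646455, b = 0.174080.
Then c = -354.9 − a·1287 − b·1019 = 299.70.
At (139, 825): z = −89.9 + 143.6 + 299.70 = 353.5 m.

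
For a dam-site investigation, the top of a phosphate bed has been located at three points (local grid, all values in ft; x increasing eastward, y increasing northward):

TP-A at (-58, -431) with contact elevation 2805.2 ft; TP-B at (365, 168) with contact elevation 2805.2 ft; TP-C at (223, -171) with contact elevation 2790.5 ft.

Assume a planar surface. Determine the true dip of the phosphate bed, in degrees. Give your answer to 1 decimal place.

10.5°

Let the plane be z = a·x + b·y + c.
TP-B−TP-A: 423a + 599b = 0;  TP-C−TP-A: 281a + 260b = −14.7.
Solving gives a = −0.15093, b = 0.10659.
Gradient magnitude |∇z| = √(a² + b²) = √(0.02278 + 0.01136) = 0.18477.
True dip = arctan(0.18477) = 10.5°, dipping toward SE (azimuth ≈ 125°).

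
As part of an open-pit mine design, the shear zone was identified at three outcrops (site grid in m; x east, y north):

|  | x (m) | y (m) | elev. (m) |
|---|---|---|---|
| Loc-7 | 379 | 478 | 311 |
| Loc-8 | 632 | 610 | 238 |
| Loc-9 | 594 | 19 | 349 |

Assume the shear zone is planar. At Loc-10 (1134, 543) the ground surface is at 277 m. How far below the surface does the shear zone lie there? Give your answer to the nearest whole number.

Two edge vectors: Loc-7→Loc-8 = (253, 132, -73), Loc-7→Loc-9 = (215, -459, 38).
Normal n = (Loc-7→Loc-8) × (Loc-7→Loc-9) = (-28491, -25309, -144507).
So ∂z/∂x = −n_x/n_z = −0.19716 and ∂z/∂y = −n_y/n_z = −0.17514.
Intercept c from Loc-7: 311 + 74.72 + 83.72 = 469.44.
At (1134, 543): z_contact = −223.6 − 95.1 + 469.44 = 150.8 m.
Depth below ground = 277 − 150.8 = 126 m.

126 m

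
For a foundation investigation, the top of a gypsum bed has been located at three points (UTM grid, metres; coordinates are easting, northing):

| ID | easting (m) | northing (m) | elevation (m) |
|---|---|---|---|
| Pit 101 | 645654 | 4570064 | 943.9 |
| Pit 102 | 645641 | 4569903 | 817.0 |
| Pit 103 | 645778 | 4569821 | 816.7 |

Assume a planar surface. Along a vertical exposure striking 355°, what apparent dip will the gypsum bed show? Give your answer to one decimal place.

Let the plane be z = a·easting + b·northing + c.
Pit 102−Pit 101: −13a − 161b = −126.9;  Pit 103−Pit 101: 124a − 243b = −127.2.
Solving gives a = 0.44793, b = 0.75203.
Unit vector along 355° is (sin 355°, cos 355°) = (-0.0872, 0.9962).
Slope in that direction = a·(-0.0872) + b·(0.9962) = 0.71013.
Apparent dip = arctan|0.71013| = 35.4° (true dip is 41.2°, so apparent ≤ true as expected).

35.4°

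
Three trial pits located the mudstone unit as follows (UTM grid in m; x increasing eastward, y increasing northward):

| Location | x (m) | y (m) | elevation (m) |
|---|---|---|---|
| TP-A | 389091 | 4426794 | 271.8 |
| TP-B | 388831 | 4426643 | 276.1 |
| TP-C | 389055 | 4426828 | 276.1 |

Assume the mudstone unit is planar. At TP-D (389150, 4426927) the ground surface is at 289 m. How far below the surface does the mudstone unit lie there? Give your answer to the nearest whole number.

Let the plane be z = a·x + b·y + c.
TP-B−TP-A: −260a − 151b = 4.3;  TP-C−TP-A: −36a + 34b = 4.3.
Solving gives a = −0.05572289, b = 0.06746988.
Then c = 271.8 − a·389091 − b·4426794 = −276722.18.
At (389150, 4426927): z_contact = −21684.6 + 298684.2 − 276722.18 = 277.5 m.
Depth below ground = 289 − 277.5 = 12 m.

12 m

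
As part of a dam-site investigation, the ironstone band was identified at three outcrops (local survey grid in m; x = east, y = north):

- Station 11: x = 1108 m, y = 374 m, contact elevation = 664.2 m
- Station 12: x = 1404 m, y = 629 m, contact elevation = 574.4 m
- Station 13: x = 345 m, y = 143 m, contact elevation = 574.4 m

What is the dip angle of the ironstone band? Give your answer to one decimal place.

Two edge vectors: Station 11→Station 12 = (296, 255, -89.8), Station 11→Station 13 = (-763, -231, -89.8).
Normal n = (Station 11→Station 12) × (Station 11→Station 13) = (-43642.8, 95098.2, 126189).
So ∂z/∂x = −n_x/n_z = 0.34585 and ∂z/∂y = −n_y/n_z = −0.75362.
Gradient magnitude |∇z| = √(a² + b²) = √(0.11961 + 0.56794) = 0.82919.
True dip = arctan(0.82919) = 39.7°, dipping toward NNW (azimuth ≈ 335°).

39.7°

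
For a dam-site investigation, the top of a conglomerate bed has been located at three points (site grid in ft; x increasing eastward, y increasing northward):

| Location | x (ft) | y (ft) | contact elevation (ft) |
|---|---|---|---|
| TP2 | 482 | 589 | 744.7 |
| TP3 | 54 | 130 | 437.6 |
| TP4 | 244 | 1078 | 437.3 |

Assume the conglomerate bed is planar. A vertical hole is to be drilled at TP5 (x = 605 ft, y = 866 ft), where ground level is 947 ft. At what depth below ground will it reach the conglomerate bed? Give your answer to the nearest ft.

141 ft

Two edge vectors: TP2→TP3 = (-428, -459, -307.1), TP2→TP4 = (-238, 489, -307.4).
Normal n = (TP2→TP3) × (TP2→TP4) = (291268.5, -58477.4, -318534).
So ∂z/∂x = −n_x/n_z = 0.91440 and ∂z/∂y = −n_y/n_z = −0.18358.
Intercept c from TP2: 744.7 − 440.74 + 108.13 = 412.09.
At (605, 866): z_contact = 553.2 − 159.0 + 412.09 = 806.3 ft.
Depth below ground = 947 − 806.3 = 141 ft.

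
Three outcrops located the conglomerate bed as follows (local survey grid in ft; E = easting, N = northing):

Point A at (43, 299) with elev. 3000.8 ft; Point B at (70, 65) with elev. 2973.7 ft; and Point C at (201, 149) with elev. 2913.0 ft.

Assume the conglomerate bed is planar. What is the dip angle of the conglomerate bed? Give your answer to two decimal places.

26.75°

Two edge vectors: Point A→Point B = (27, -234, -27.1), Point A→Point C = (158, -150, -87.8).
Normal n = (Point A→Point B) × (Point A→Point C) = (16480.2, -1911.2, 32922).
So ∂z/∂E = −n_x/n_z = −0.50058 and ∂z/∂N = −n_y/n_z = 0.05805.
Gradient magnitude |∇z| = √(a² + b²) = √(0.25058 + 0.00337) = 0.50394.
True dip = arctan(0.50394) = 26.75°, dipping toward E (azimuth ≈ 097°).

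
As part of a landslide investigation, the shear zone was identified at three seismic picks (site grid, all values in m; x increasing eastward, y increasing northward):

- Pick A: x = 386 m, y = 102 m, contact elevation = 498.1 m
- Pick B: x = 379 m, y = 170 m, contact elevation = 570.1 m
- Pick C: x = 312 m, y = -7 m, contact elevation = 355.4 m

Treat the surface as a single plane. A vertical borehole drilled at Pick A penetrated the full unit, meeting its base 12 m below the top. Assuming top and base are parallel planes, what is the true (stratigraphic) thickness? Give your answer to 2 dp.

Two edge vectors: Pick A→Pick B = (-7, 68, 72), Pick A→Pick C = (-74, -109, -142.7).
Normal n = (Pick A→Pick B) × (Pick A→Pick C) = (-1855.6, -6326.9, 5795).
So ∂z/∂x = −n_x/n_z = 0.32021 and ∂z/∂y = −n_y/n_z = 1.09179.
|∇z| = √(a²+b²) = 1.13777, so dip δ = arctan(1.13777) = 48.69°.
True thickness = vertical thickness × cos δ = 12 × cos 48.69° = 7.92 m.

7.92 m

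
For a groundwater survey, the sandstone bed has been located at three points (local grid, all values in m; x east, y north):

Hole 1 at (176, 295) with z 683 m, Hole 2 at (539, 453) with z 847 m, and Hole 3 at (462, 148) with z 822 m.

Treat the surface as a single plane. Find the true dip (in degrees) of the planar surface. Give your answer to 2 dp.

Let the plane be z = a·x + b·y + c.
Hole 2−Hole 1: 363a + 158b = 164;  Hole 3−Hole 1: 286a − 147b = 139.
Solving gives a = 0.46748, b = −0.03605.
Gradient magnitude |∇z| = √(a² + b²) = √(0.21854 + 0.00130) = 0.46887.
True dip = arctan(0.46887) = 25.12°, dipping toward W (azimuth ≈ 274°).

25.12°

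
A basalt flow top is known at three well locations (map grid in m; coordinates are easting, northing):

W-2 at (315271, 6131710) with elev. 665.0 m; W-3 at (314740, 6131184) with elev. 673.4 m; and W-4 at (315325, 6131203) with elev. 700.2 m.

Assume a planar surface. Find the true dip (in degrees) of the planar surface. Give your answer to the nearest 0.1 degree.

Two edge vectors: W-2→W-3 = (-531, -526, 8.4), W-2→W-4 = (54, -507, 35.2).
Normal n = (W-2→W-3) × (W-2→W-4) = (-14256.4, 19144.8, 297621).
So ∂z/∂easting = −n_x/n_z = 0.04790 and ∂z/∂northing = −n_y/n_z = −0.06433.
Gradient magnitude |∇z| = √(a² + b²) = √(0.00229 + 0.00414) = 0.08020.
True dip = arctan(0.08020) = 4.6°, dipping toward NW (azimuth ≈ 323°).

4.6°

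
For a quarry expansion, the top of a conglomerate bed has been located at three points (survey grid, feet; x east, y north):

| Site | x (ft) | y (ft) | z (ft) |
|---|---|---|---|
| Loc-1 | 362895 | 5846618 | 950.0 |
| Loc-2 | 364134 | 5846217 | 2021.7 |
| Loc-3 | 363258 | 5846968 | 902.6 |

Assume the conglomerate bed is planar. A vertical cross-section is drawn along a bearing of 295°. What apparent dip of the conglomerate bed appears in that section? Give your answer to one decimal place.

Let the plane be z = a·x + b·y + c.
Loc-2−Loc-1: 1239a − 401b = 1071.7;  Loc-3−Loc-1: 363a + 350b = −47.4.
Solving gives a = 0.61478, b = −0.77304.
Unit vector along 295° is (sin 295°, cos 295°) = (-0.9063, 0.4226).
Slope in that direction = a·(-0.9063) + b·(0.4226) = −0.88388.
Apparent dip = arctan|0.88388| = 41.5° (true dip is 44.6°, so apparent ≤ true as expected).

41.5°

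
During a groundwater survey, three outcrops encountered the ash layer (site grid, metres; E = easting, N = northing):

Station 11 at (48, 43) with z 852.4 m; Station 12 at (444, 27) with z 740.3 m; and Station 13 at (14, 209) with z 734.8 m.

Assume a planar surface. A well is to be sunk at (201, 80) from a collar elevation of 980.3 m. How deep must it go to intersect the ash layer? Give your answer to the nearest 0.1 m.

Let the plane be z = a·E + b·N + c.
Station 12−Station 11: 396a − 16b = −112.1;  Station 13−Station 11: −34a + 166b = −117.6.
Solving gives a = −0.31431, b = −0.77281.
Then c = 852.4 − a·48 − b·43 = 900.72.
At (201, 80): z_contact = −63.18 − 61.82 + 900.72 = 775.72 m.
Depth below ground = 980.3 − 775.72 = 204.6 m.

204.6 m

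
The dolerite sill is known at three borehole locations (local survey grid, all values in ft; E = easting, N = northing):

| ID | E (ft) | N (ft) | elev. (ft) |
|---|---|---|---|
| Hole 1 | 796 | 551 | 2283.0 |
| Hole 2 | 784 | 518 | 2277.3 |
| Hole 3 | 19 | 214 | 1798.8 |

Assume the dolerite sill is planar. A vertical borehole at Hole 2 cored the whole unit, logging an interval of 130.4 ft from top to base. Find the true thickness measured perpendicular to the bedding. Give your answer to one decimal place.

Two edge vectors: Hole 1→Hole 2 = (-12, -33, -5.7), Hole 1→Hole 3 = (-777, -337, -484.2).
Normal n = (Hole 1→Hole 2) × (Hole 1→Hole 3) = (14057.7, -1381.5, -21597).
So ∂z/∂E = −n_x/n_z = 0.65091 and ∂z/∂N = −n_y/n_z = −0.06397.
|∇z| = √(a²+b²) = 0.65405, so dip δ = arctan(0.65405) = 33.19°.
True thickness = vertical thickness × cos δ = 130.4 × cos 33.19° = 109.1 ft.

109.1 ft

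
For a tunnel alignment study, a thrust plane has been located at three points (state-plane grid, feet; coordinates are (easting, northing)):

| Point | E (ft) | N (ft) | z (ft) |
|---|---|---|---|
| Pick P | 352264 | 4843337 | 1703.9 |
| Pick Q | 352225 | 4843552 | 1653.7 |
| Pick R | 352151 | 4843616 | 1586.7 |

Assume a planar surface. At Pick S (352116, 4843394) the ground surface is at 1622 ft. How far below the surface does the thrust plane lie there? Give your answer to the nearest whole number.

46 ft

Let the plane be z = a·E + b·N + c.
Pick Q−Pick P: −39a + 215b = −50.2;  Pick R−Pick P: −113a + 279b = −117.2.
Solving gives a = 0.83436708, b = −0.08213806.
Then c = 1703.9 − a·352264 − b·4843337 = 105608.74.
At (352116, 4843394): z_contact = 293794.0 − 397827.0 + 105608.74 = 1575.7 ft.
Depth below ground = 1622 − 1575.7 = 46 ft.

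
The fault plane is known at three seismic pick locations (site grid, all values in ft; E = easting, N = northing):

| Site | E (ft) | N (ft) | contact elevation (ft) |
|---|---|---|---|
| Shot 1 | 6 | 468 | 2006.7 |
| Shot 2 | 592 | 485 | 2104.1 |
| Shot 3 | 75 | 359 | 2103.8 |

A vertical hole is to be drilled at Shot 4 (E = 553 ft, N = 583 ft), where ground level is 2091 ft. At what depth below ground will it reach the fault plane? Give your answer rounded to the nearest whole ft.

70 ft

Two edge vectors: Shot 1→Shot 2 = (586, 17, 97.4), Shot 1→Shot 3 = (69, -109, 97.1).
Normal n = (Shot 1→Shot 2) × (Shot 1→Shot 3) = (12267.3, -50180, -65047).
So ∂z/∂E = −n_x/n_z = 0.18859 and ∂z/∂N = −n_y/n_z = −0.77144.
Intercept c from Shot 1: 2006.7 − 1.13 + 361.03 = 2366.60.
At (553, 583): z_contact = 104.3 − 449.8 + 2366.60 = 2021.1 ft.
Depth below ground = 2091 − 2021.1 = 70 ft.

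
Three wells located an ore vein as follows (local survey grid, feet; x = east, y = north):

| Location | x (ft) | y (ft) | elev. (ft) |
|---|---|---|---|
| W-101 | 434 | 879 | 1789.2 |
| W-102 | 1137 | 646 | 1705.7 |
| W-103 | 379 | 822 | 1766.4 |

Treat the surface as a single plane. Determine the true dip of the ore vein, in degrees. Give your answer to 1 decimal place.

21.3°

Two edge vectors: W-101→W-102 = (703, -233, -83.5), W-101→W-103 = (-55, -57, -22.8).
Normal n = (W-101→W-102) × (W-101→W-103) = (552.9, 20620.9, -52886).
So ∂z/∂x = −n_x/n_z = 0.01045 and ∂z/∂y = −n_y/n_z = 0.38991.
Gradient magnitude |∇z| = √(a² + b²) = √(0.00011 + 0.15203) = 0.39005.
True dip = arctan(0.39005) = 21.3°, dipping toward S (azimuth ≈ 182°).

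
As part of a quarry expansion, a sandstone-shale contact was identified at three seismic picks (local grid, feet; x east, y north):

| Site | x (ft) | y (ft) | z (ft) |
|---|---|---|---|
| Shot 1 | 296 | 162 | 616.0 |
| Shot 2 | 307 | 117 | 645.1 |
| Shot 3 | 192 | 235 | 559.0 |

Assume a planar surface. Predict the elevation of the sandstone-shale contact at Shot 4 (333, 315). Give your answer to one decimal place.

525.5 ft

Let the plane be z = a·x + b·y + c.
Shot 2−Shot 1: 11a − 45b = 29.1;  Shot 3−Shot 1: −104a + 73b = −57.
Solving gives a = 0.11367, b = −0.61888.
Then c = 616 − a·296 − b·162 = 682.61.
At (333, 315): z = 37.9 − 194.9 + 682.61 = 525.5 ft.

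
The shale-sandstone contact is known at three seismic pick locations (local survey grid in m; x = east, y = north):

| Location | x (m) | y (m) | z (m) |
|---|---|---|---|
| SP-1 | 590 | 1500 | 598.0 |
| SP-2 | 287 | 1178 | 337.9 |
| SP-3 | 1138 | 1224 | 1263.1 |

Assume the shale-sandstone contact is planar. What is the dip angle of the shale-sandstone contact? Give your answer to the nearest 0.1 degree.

Two edge vectors: SP-1→SP-2 = (-303, -322, -260.1), SP-1→SP-3 = (548, -276, 665.1).
Normal n = (SP-1→SP-2) × (SP-1→SP-3) = (-285949.8, 58990.5, 260084).
So ∂z/∂x = −n_x/n_z = 1.09945 and ∂z/∂y = −n_y/n_z = −0.22681.
Gradient magnitude |∇z| = √(a² + b²) = √(1.20879 + 0.05144) = 1.12260.
True dip = arctan(1.12260) = 48.3°, dipping toward WNW (azimuth ≈ 282°).

48.3°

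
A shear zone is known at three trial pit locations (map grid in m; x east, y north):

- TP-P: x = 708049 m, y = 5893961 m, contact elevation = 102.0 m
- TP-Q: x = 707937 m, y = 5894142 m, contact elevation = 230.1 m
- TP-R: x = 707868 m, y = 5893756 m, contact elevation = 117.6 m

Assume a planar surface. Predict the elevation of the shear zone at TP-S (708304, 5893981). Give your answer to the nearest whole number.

-23 m

Two edge vectors: TP-P→TP-Q = (-112, 181, 128.1), TP-P→TP-R = (-181, -205, 15.6).
Normal n = (TP-P→TP-Q) × (TP-P→TP-R) = (29084.1, -21438.9, 55721).
So ∂z/∂x = −n_x/n_z = −0.52195940 and ∂z/∂y = −n_y/n_z = 0.38475440.
Intercept c from TP-P: 102 + 369572.83 − 2267727.44 = −1898052.60.
At (708304, 5893981): z = −369705.9 + 2267735.1 − 1898052.60 = -23.4 m.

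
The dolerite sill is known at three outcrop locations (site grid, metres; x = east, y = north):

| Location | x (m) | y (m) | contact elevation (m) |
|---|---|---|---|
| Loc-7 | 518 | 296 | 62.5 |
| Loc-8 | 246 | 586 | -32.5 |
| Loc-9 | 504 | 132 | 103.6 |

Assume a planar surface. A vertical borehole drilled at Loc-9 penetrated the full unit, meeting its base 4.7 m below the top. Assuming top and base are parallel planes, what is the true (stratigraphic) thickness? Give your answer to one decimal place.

4.5 m

Let the plane be z = a·x + b·y + c.
Loc-8−Loc-7: −272a + 290b = −95;  Loc-9−Loc-7: −14a − 164b = 41.1.
Solving gives a = 0.07522, b = −0.25703.
|∇z| = √(a²+b²) = 0.26781, so dip δ = arctan(0.26781) = 14.99°.
True thickness = vertical thickness × cos δ = 4.7 × cos 14.99° = 4.5 m.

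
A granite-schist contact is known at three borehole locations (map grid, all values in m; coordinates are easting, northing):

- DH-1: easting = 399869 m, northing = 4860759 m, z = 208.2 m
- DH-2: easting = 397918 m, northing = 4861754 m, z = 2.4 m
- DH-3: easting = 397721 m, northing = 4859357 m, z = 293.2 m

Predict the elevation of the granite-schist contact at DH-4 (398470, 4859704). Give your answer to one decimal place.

281.3 m

Let the plane be z = a·easting + b·northing + c.
DH-2−DH-1: −1951a + 995b = −205.8;  DH-3−DH-1: −2148a − 1402b = 85.
Solving gives a = 0.041858185, b = −0.124758474.
Then c = 208.2 − a·399869 − b·4860759 = 589891.29.
At (398470, 4859704): z = 16679.2 − 606289.3 + 589891.29 = 281.3 m.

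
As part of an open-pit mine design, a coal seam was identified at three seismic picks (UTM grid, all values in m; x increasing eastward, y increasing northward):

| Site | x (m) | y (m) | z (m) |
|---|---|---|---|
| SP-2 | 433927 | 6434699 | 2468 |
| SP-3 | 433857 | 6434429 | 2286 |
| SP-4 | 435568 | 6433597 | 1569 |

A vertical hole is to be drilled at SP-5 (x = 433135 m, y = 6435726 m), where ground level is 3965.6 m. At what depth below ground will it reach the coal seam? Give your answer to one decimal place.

719.5 m

Let the plane be z = a·x + b·y + c.
SP-3−SP-2: −70a − 270b = −182;  SP-4−SP-2: 1641a − 1102b = −899.
Solving gives a = −0.081055727, b = 0.695088522.
Then c = 2468 − a·433927 − b·6434699 = −4435045.15.
At (433135, 6435726): z_contact = −35108.07 + 4473399.27 − 4435045.15 = 3246.05 m.
Depth below ground = 3965.6 − 3246.05 = 719.5 m.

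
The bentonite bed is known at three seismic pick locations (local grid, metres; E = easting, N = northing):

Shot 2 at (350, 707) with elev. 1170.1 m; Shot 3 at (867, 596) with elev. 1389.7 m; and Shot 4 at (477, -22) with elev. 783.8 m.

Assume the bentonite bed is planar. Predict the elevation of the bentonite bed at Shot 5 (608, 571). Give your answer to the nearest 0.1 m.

1229.1 m

Let the plane be z = a·E + b·N + c.
Shot 3−Shot 2: 517a − 111b = 219.6;  Shot 4−Shot 2: 127a − 729b = −386.3.
Solving gives a = 0.55945, b = 0.62737.
Then c = 1170.1 − a·350 − b·707 = 530.74.
At (608, 571): z = 340.1 + 358.2 + 530.74 = 1229.1 m.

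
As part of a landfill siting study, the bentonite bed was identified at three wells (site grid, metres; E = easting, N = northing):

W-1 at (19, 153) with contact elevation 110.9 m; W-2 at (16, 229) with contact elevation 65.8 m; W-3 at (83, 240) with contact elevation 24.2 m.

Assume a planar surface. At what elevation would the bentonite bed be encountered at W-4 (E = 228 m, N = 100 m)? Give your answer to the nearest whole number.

35 m

Let the plane be z = a·E + b·N + c.
W-2−W-1: −3a + 76b = −45.1;  W-3−W-1: 64a + 87b = −86.7.
Solving gives a = −0.52010, b = −0.61395.
Then c = 110.9 − a·19 − b·153 = 214.72.
At (228, 100): z = −118.6 − 61.4 + 214.72 = 34.7 m.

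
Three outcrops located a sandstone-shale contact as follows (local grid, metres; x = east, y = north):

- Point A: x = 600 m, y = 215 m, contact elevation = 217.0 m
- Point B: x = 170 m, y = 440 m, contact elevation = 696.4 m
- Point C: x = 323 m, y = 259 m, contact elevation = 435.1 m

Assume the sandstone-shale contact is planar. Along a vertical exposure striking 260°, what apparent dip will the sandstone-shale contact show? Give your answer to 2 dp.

25.58°

Let the plane be z = a·x + b·y + c.
Point B−Point A: −430a + 225b = 479.4;  Point C−Point A: −277a + 44b = 218.1.
Solving gives a = −0.64460, b = 0.89876.
Unit vector along 260° is (sin 260°, cos 260°) = (-0.9848, -0.1736).
Slope in that direction = a·(-0.9848) + b·(-0.1736) = 0.47874.
Apparent dip = arctan|0.47874| = 25.58° (true dip is 47.9°, so apparent ≤ true as expected).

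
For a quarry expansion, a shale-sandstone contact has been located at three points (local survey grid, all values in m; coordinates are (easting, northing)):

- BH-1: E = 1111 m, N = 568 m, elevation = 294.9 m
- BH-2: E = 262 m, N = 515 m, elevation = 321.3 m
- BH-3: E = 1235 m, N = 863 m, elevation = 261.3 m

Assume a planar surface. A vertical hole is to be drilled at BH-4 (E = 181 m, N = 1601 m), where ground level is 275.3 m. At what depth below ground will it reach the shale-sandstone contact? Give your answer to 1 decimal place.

Two edge vectors: BH-1→BH-2 = (-849, -53, 26.4), BH-1→BH-3 = (124, 295, -33.6).
Normal n = (BH-1→BH-2) × (BH-1→BH-3) = (-6007.2, -25252.8, -243883).
So ∂z/∂E = −n_x/n_z = −0.024631 and ∂z/∂N = −n_y/n_z = −0.103545.
Intercept c from BH-1: 294.9 + 27.37 + 58.81 = 381.08.
At (181, 1601): z_contact = −4.46 − 165.78 + 381.08 = 210.85 m.
Depth below ground = 275.3 − 210.85 = 64.5 m.

64.5 m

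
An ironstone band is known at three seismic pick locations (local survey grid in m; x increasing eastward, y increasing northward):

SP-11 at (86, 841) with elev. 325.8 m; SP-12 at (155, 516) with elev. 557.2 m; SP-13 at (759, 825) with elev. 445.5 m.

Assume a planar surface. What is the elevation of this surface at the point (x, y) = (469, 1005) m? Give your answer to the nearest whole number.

277 m

Let the plane be z = a·x + b·y + c.
SP-12−SP-11: 69a − 325b = 231.4;  SP-13−SP-11: 673a − 16b = 119.7.
Solving gives a = 0.16175, b = −0.67766.
Then c = 325.8 − a·86 − b·841 = 881.80.
At (469, 1005): z = 75.9 − 681.0 + 881.80 = 276.6 m.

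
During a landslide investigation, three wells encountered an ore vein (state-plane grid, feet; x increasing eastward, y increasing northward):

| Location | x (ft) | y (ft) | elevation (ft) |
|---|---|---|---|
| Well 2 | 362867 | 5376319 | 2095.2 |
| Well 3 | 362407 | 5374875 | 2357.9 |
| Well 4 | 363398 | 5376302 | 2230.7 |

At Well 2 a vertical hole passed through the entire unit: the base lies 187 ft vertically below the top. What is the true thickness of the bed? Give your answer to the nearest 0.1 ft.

176.0 ft

Two edge vectors: Well 2→Well 3 = (-460, -1444, 262.7), Well 2→Well 4 = (531, -17, 135.5).
Normal n = (Well 2→Well 3) × (Well 2→Well 4) = (-191196.1, 201823.7, 774584).
So ∂z/∂x = −n_x/n_z = 0.24684 and ∂z/∂y = −n_y/n_z = −0.26056.
|∇z| = √(a²+b²) = 0.35891, so dip δ = arctan(0.35891) = 19.74°.
True thickness = vertical thickness × cos δ = 187 × cos 19.74° = 176.0 ft.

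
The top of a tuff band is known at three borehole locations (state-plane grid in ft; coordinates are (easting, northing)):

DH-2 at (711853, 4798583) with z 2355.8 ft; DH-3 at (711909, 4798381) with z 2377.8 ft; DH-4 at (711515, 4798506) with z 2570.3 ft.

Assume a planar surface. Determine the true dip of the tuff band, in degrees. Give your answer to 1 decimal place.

32.3°

Let the plane be z = a·E + b·N + c.
DH-3−DH-2: 56a − 202b = 22;  DH-4−DH-2: −338a − 77b = 214.5.
Solving gives a = −0.57358, b = −0.26792.
Gradient magnitude |∇z| = √(a² + b²) = √(0.32899 + 0.07178) = 0.63307.
True dip = arctan(0.63307) = 32.3°, dipping toward ENE (azimuth ≈ 065°).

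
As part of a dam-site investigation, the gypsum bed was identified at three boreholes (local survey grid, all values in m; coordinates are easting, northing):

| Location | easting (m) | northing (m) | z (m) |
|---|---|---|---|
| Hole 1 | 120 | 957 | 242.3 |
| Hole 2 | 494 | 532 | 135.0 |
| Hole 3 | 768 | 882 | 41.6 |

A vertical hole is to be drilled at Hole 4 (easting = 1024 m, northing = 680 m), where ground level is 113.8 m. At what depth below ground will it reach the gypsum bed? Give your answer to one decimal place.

147.6 m

Let the plane be z = a·easting + b·northing + c.
Hole 2−Hole 1: 374a − 425b = −107.3;  Hole 3−Hole 1: 648a − 75b = −200.7.
Solving gives a = −0.312310, b = −0.022363.
Then c = 242.3 − a·120 − b·957 = 301.18.
At (1024, 680): z_contact = −319.81 − 15.21 + 301.18 = -33.83 m.
Depth below ground = 113.8 − (-33.83) = 147.6 m.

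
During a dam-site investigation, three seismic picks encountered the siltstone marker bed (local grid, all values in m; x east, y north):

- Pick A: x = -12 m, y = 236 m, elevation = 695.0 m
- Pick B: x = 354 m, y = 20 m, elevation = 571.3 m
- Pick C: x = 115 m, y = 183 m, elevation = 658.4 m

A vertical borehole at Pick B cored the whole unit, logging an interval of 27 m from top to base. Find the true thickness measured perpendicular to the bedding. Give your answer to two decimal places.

25.61 m

Two edge vectors: Pick A→Pick B = (366, -216, -123.7), Pick A→Pick C = (127, -53, -36.6).
Normal n = (Pick A→Pick B) × (Pick A→Pick C) = (1349.5, -2314.3, 8034).
So ∂z/∂x = −n_x/n_z = −0.16797 and ∂z/∂y = −n_y/n_z = 0.28806.
|∇z| = √(a²+b²) = 0.33346, so dip δ = arctan(0.33346) = 18.44°.
True thickness = vertical thickness × cos δ = 27 × cos 18.44° = 25.61 m.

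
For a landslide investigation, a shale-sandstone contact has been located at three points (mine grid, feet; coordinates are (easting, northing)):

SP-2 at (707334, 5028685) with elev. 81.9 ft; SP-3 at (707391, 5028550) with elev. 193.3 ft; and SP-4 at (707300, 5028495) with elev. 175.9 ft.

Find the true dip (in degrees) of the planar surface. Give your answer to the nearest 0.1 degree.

39.0°

Two edge vectors: SP-2→SP-3 = (57, -135, 111.4), SP-2→SP-4 = (-34, -190, 94).
Normal n = (SP-2→SP-3) × (SP-2→SP-4) = (8476, -9145.6, -15420).
So ∂z/∂E = −n_x/n_z = 0.54968 and ∂z/∂N = −n_y/n_z = −0.59310.
Gradient magnitude |∇z| = √(a² + b²) = √(0.30214 + 0.35177) = 0.80865.
True dip = arctan(0.80865) = 39.0°, dipping toward NW (azimuth ≈ 317°).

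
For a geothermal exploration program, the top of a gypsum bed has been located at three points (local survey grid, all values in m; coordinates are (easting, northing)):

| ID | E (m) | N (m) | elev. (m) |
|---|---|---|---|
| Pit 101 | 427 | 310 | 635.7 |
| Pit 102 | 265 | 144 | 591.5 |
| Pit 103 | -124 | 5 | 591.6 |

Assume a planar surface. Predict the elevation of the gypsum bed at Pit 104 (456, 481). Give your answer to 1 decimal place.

701.4 m

Let the plane be z = a·E + b·N + c.
Pit 102−Pit 101: −162a − 166b = −44.2;  Pit 103−Pit 101: −551a − 305b = −44.1.
Solving gives a = −0.14648, b = 0.40922.
Then c = 635.7 − a·427 − b·310 = 571.39.
At (456, 481): z = −66.8 + 196.8 + 571.39 = 701.4 m.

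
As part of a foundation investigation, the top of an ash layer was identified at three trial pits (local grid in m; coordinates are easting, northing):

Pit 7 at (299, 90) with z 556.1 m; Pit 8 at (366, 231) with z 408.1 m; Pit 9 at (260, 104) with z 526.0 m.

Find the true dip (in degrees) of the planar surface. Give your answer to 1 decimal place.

Two edge vectors: Pit 7→Pit 8 = (67, 141, -148), Pit 7→Pit 9 = (-39, 14, -30.1).
Normal n = (Pit 7→Pit 8) × (Pit 7→Pit 9) = (-2172.1, 7788.7, 6437).
So ∂z/∂easting = −n_x/n_z = 0.33744 and ∂z/∂northing = −n_y/n_z = −1.20999.
Gradient magnitude |∇z| = √(a² + b²) = √(0.11387 + 1.46407) = 1.25616.
True dip = arctan(1.25616) = 51.5°, dipping toward NNW (azimuth ≈ 344°).

51.5°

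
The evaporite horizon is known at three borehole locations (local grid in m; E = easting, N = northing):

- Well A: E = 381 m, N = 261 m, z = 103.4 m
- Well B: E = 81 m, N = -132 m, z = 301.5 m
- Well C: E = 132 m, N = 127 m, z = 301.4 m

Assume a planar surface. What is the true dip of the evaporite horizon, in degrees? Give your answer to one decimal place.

42.2°

Two edge vectors: Well A→Well B = (-300, -393, 198.1), Well A→Well C = (-249, -134, 198).
Normal n = (Well A→Well B) × (Well A→Well C) = (-51268.6, 10073.1, -57657).
So ∂z/∂E = −n_x/n_z = −0.88920 and ∂z/∂N = −n_y/n_z = 0.17471.
Gradient magnitude |∇z| = √(a² + b²) = √(0.79068 + 0.03052) = 0.90620.
True dip = arctan(0.90620) = 42.2°, dipping toward E (azimuth ≈ 101°).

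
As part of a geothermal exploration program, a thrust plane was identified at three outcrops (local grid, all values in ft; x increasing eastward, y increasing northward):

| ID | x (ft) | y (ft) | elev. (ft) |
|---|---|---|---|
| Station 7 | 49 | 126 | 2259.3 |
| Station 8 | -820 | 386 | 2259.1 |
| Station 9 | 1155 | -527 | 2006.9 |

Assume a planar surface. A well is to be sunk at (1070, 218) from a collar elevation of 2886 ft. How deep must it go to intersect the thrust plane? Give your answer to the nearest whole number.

315 ft

Two edge vectors: Station 7→Station 8 = (-869, 260, -0.2), Station 7→Station 9 = (1106, -653, -252.4).
Normal n = (Station 7→Station 8) × (Station 7→Station 9) = (-65754.6, -219556.8, 279897).
So ∂z/∂x = −n_x/n_z = 0.23492 and ∂z/∂y = −n_y/n_z = 0.78442.
Intercept c from Station 7: 2259.3 − 11.51 − 98.84 = 2148.95.
At (1070, 218): z_contact = 251.4 + 171.0 + 2148.95 = 2571.3 ft.
Depth below ground = 2886 − 2571.3 = 315 ft.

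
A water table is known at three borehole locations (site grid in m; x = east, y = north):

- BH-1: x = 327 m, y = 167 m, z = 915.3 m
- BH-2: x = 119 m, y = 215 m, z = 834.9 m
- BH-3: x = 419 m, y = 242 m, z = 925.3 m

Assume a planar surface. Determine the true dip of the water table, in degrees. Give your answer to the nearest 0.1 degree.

22.8°

Let the plane be z = a·x + b·y + c.
BH-2−BH-1: −208a + 48b = −80.4;  BH-3−BH-1: 92a + 75b = 10.
Solving gives a = 0.32524, b = −0.26563.
Gradient magnitude |∇z| = √(a² + b²) = √(0.10578 + 0.07056) = 0.41993.
True dip = arctan(0.41993) = 22.8°, dipping toward NW (azimuth ≈ 309°).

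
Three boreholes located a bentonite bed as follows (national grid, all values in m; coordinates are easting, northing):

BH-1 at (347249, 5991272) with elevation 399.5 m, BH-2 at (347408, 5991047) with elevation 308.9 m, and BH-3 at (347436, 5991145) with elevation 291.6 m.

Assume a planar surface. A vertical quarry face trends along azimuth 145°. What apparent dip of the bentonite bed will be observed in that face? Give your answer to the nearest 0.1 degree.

Let the plane be z = a·easting + b·northing + c.
BH-2−BH-1: 159a − 225b = −90.6;  BH-3−BH-1: 187a − 127b = −107.9.
Solving gives a = −0.58364, b = −0.00978.
Unit vector along 145° is (sin 145°, cos 145°) = (0.5736, -0.8192).
Slope in that direction = a·(0.5736) + b·(-0.8192) = −0.32676.
Apparent dip = arctan|0.32676| = 18.1° (true dip is 30.3°, so apparent ≤ true as expected).

18.1°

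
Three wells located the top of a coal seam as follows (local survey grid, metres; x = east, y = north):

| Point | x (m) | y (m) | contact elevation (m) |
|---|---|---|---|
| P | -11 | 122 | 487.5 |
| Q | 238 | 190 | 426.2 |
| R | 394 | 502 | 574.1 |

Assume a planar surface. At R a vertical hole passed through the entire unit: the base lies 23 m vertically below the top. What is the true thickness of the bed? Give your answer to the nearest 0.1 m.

17.8 m

Let the plane be z = a·x + b·y + c.
Q−P: 249a + 68b = −61.3;  R−P: 405a + 380b = 86.6.
Solving gives a = −0.43504, b = 0.69156.
|∇z| = √(a²+b²) = 0.81702, so dip δ = arctan(0.81702) = 39.25°.
True thickness = vertical thickness × cos δ = 23 × cos 39.25° = 17.8 m.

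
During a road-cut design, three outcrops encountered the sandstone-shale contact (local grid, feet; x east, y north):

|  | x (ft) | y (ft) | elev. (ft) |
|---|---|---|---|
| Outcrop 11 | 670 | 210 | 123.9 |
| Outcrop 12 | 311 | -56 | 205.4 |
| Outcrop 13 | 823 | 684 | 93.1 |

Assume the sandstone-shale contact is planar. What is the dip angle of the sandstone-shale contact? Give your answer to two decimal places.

13.24°

Let the plane be z = a·x + b·y + c.
Outcrop 12−Outcrop 11: −359a − 266b = 81.5;  Outcrop 13−Outcrop 11: 153a + 474b = −30.8.
Solving gives a = −0.23510, b = 0.01091.
Gradient magnitude |∇z| = √(a² + b²) = √(0.05527 + 0.00012) = 0.23536.
True dip = arctan(0.23536) = 13.24°, dipping toward E (azimuth ≈ 093°).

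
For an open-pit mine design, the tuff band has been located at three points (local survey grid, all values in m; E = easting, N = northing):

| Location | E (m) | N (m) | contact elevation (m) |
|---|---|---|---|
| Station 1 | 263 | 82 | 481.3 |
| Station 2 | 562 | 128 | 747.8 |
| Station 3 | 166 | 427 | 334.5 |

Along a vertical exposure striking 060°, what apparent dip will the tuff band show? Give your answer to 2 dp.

Two edge vectors: Station 1→Station 2 = (299, 46, 266.5), Station 1→Station 3 = (-97, 345, -146.8).
Normal n = (Station 1→Station 2) × (Station 1→Station 3) = (-98695.3, 18042.7, 107617).
So ∂z/∂E = −n_x/n_z = 0.91710 and ∂z/∂N = −n_y/n_z = −0.16766.
Unit vector along 060° is (sin 60°, cos 60°) = (0.8660, 0.5000).
Slope in that direction = a·(0.8660) + b·(0.5000) = 0.71040.
Apparent dip = arctan|0.71040| = 35.39° (true dip is 43.0°, so apparent ≤ true as expected).

35.39°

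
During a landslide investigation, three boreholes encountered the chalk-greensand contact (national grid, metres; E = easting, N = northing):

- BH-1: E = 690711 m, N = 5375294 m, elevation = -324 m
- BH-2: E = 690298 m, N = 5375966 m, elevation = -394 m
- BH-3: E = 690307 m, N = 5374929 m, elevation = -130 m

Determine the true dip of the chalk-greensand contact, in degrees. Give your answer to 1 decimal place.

Let the plane be z = a·E + b·N + c.
BH-2−BH-1: −413a + 672b = −70;  BH-3−BH-1: −404a − 365b = 194.
Solving gives a = −0.24825, b = −0.25674.
Gradient magnitude |∇z| = √(a² + b²) = √(0.06163 + 0.06591) = 0.35713.
True dip = arctan(0.35713) = 19.7°, dipping toward NE (azimuth ≈ 044°).

19.7°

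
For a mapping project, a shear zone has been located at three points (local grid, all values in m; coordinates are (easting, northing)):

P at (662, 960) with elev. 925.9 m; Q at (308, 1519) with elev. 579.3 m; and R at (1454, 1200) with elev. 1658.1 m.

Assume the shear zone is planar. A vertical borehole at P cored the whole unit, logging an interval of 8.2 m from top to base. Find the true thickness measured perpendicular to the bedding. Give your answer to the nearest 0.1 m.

6.0 m

Two edge vectors: P→Q = (-354, 559, -346.6), P→R = (792, 240, 732.2).
Normal n = (P→Q) × (P→R) = (492483.8, -15308.4, -527688).
So ∂z/∂E = −n_x/n_z = 0.93329 and ∂z/∂N = −n_y/n_z = −0.02901.
|∇z| = √(a²+b²) = 0.93374, so dip δ = arctan(0.93374) = 43.04°.
True thickness = vertical thickness × cos δ = 8.2 × cos 43.04° = 6.0 m.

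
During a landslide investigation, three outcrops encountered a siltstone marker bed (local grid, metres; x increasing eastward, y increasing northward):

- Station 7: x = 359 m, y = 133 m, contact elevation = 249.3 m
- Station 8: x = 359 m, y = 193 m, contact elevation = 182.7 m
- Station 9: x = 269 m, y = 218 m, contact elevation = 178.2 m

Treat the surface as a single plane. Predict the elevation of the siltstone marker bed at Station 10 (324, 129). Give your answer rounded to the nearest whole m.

263 m

Let the plane be z = a·x + b·y + c.
Station 8−Station 7: 0a + 60b = −66.6;  Station 9−Station 7: −90a + 85b = −71.1.
Solving gives a = −0.25833, b = −1.11000.
Then c = 249.3 − a·359 − b·133 = 489.67.
At (324, 129): z = −83.7 − 143.2 + 489.67 = 262.8 m.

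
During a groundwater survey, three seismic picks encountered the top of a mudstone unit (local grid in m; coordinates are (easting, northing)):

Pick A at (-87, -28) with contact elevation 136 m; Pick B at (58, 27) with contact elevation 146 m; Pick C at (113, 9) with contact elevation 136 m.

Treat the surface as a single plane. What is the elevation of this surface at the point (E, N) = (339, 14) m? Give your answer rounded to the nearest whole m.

123 m

Let the plane be z = a·E + b·N + c.
Pick B−Pick A: 145a + 55b = 10;  Pick C−Pick A: 200a + 37b = 0.
Solving gives a = −0.06566, b = 0.35492.
Then c = 136 − a·-87 − b·-28 = 140.23.
At (339, 14): z = −22.3 + 5.0 + 140.23 = 122.9 m.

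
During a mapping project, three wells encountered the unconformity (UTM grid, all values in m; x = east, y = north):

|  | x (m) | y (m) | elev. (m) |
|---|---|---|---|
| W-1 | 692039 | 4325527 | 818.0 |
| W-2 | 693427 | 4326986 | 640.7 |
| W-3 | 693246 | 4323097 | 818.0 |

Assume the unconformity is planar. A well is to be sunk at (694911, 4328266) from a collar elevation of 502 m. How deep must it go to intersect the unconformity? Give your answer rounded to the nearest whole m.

Let the plane be z = a·x + b·y + c.
W-2−W-1: 1388a + 1459b = −177.3;  W-3−W-1: 1207a − 2430b = 0.
Solving gives a = −0.08392118, b = −0.04168431.
Then c = 818 − a·692039 − b·4325527 = 239201.32.
At (694911, 4328266): z_contact = −58317.8 − 180420.8 + 239201.32 = 462.8 m.
Depth below ground = 502 − 462.8 = 39 m.

39 m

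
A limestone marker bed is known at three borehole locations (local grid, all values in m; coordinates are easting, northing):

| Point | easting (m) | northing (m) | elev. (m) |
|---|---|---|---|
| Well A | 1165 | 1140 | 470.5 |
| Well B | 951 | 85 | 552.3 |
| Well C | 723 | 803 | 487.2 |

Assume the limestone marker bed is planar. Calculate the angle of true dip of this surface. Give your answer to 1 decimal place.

Two edge vectors: Well A→Well B = (-214, -1055, 81.8), Well A→Well C = (-442, -337, 16.7).
Normal n = (Well A→Well B) × (Well A→Well C) = (9948.1, -32581.8, -394192).
So ∂z/∂easting = −n_x/n_z = 0.02524 and ∂z/∂northing = −n_y/n_z = −0.08265.
Gradient magnitude |∇z| = √(a² + b²) = √(0.00064 + 0.00683) = 0.08642.
True dip = arctan(0.08642) = 4.9°, dipping toward NNW (azimuth ≈ 343°).

4.9°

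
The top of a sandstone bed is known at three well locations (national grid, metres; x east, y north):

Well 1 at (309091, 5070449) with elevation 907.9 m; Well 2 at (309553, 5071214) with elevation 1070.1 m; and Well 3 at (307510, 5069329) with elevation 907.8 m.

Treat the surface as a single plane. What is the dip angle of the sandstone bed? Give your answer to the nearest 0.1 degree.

Two edge vectors: Well 1→Well 2 = (462, 765, 162.2), Well 1→Well 3 = (-1581, -1120, -0.1).
Normal n = (Well 1→Well 2) × (Well 1→Well 3) = (181587.5, -256392, 692025).
So ∂z/∂x = −n_x/n_z = −0.26240 and ∂z/∂y = −n_y/n_z = 0.37050.
Gradient magnitude |∇z| = √(a² + b²) = √(0.06885 + 0.13727) = 0.45401.
True dip = arctan(0.45401) = 24.4°, dipping toward SE (azimuth ≈ 145°).

24.4°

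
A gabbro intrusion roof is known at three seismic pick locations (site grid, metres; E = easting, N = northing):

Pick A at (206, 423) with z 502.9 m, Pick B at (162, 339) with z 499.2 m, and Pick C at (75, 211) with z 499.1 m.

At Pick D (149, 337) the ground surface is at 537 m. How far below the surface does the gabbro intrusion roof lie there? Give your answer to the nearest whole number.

35 m

Two edge vectors: Pick A→Pick B = (-44, -84, -3.7), Pick A→Pick C = (-131, -212, -3.8).
Normal n = (Pick A→Pick B) × (Pick A→Pick C) = (-465.2, 317.5, -1676).
So ∂z/∂E = −n_x/n_z = −0.27757 and ∂z/∂N = −n_y/n_z = 0.18944.
Intercept c from Pick A: 502.9 + 57.18 − 80.13 = 479.95.
At (149, 337): z_contact = −41.4 + 63.8 + 479.95 = 502.4 m.
Depth below ground = 537 − 502.4 = 35 m.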